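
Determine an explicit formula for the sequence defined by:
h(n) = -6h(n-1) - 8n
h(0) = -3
First-order linear with linear forcing.
Homogeneous solution: h_h(n) = A·(-6)^n.
Try particular h_p(n) = pn + q. Substituting:
  pn + q = -6(p(n-1) + q) - 8n.
Matching the n-coefficient: p = -6p - 8 ⇒ p = - \frac{8}{7}.
Matching constants: q = 6p - 6q ⇒ q = - \frac{48}{49}.
General: h(n) = A·(-6)^n - \frac{8 n}{7} - \frac{48}{49}.
Apply h(0) = -3: A - \frac{48}{49} = -3 ⇒ A = - \frac{99}{49}.
So h(n) = - \frac{99 \left(-6\right)^{n}}{49} - \frac{8 n}{7} - \frac{48}{49}.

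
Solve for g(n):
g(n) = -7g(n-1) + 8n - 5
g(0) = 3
First-order linear with linear forcing.
Homogeneous solution: g_h(n) = A·(-7)^n.
Try particular g_p(n) = pn + q. Substituting:
  pn + q = -7(p(n-1) + q) + 8n - 5.
Matching the n-coefficient: p = -7p + 8 ⇒ p = 1.
Matching constants: q = 7p - 7q - 5 ⇒ q = \frac{1}{4}.
General: g(n) = A·(-7)^n + n + \frac{1}{4}.
Apply g(0) = 3: A + \frac{1}{4} = 3 ⇒ A = \frac{11}{4}.
So g(n) = \frac{11 \left(-7\right)^{n}}{4} + n + \frac{1}{4}.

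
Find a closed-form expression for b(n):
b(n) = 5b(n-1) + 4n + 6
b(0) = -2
First-order linear with linear forcing.
Homogeneous solution: b_h(n) = A·(5)^n.
Try particular b_p(n) = pn + q. Substituting:
  pn + q = 5(p(n-1) + q) + 4n + 6.
Matching the n-coefficient: p = 5p + 4 ⇒ p = -1.
Matching constants: q = -5p + 5q + 6 ⇒ q = - \frac{11}{4}.
General: b(n) = A·(5)^n - n - \frac{11}{4}.
Apply b(0) = -2: A - \frac{11}{4} = -2 ⇒ A = \frac{3}{4}.
So b(n) = \frac{3 \cdot 5^{n}}{4} - n - \frac{11}{4}.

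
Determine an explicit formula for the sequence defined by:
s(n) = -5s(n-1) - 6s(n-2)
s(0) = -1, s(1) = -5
Characteristic equation: x² + 5x + 6 = 0, which factors as (x - (-2))(x - (-3)) = 0.
Roots r₁ = -2, r₂ = -3 (distinct).
General solution: s(n) = A·(-2)^n + B·(-3)^n.
From s(0) = -1: A + B = -1.
From s(1) = -5: -2A - 3B = -5.
Solving: A = -8, B = 7.
So s(n) = - 8 \left(-2\right)^{n} + 7 \left(-3\right)^{n}.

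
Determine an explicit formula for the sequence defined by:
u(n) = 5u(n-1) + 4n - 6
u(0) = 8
First-order linear with linear forcing.
Homogeneous solution: u_h(n) = A·(5)^n.
Try particular u_p(n) = pn + q. Substituting:
  pn + q = 5(p(n-1) + q) + 4n - 6.
Matching the n-coefficient: p = 5p + 4 ⇒ p = -1.
Matching constants: q = -5p + 5q - 6 ⇒ q = \frac{1}{4}.
General: u(n) = A·(5)^n - n + \frac{1}{4}.
Apply u(0) = 8: A + \frac{1}{4} = 8 ⇒ A = \frac{31}{4}.
So u(n) = \frac{31 \cdot 5^{n}}{4} - n + \frac{1}{4}.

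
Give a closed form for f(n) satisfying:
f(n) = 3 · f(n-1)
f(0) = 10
Pure geometric recurrence with ratio 3.
By induction f(n) = f(0) · (3)^n = 10 \cdot 3^{n}.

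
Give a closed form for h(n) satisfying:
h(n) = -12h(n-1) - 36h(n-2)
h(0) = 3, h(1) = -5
Characteristic equation: x² + 12x + 36 = 0, which is (x - (-6))².
Repeated root r = -6.
General solution: h(n) = (A + Bn)·(-6)^n.
From h(0) = 3: A = 3.
From h(1) = -5: (A + B)·(-6) = -5 ⇒ B = - \frac{13}{6}.
So h(n) = \left(3 - \frac{13 n}{6}\right) \cdot (-6)^n.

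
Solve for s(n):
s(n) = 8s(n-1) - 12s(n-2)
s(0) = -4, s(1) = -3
Characteristic equation: x² - 8x + 12 = 0, which factors as (x - (6))(x - (2)) = 0.
Roots r₁ = 6, r₂ = 2 (distinct).
General solution: s(n) = A·(6)^n + B·(2)^n.
From s(0) = -4: A + B = -4.
From s(1) = -3: 6A + 2B = -3.
Solving: A = \frac{5}{4}, B = - \frac{21}{4}.
So s(n) = - \frac{21 \cdot 2^{n}}{4} + \frac{5 \cdot 6^{n}}{4}.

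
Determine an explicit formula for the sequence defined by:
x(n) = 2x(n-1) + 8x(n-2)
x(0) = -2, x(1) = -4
Characteristic equation: x² - 2x - 8 = 0, which factors as (x - (4))(x - (-2)) = 0.
Roots r₁ = 4, r₂ = -2 (distinct).
General solution: x(n) = A·(4)^n + B·(-2)^n.
From x(0) = -2: A + B = -2.
From x(1) = -4: 4A - 2B = -4.
Solving: A = - \frac{4}{3}, B = - \frac{2}{3}.
So x(n) = - \frac{2 \left(-2\right)^{n}}{3} - \frac{4 \cdot 4^{n}}{3}.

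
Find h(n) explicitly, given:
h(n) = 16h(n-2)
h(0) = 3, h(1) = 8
Characteristic equation: x² - 16 = 0, which factors as (x - (4))(x - (-4)) = 0.
Roots r₁ = 4, r₂ = -4 (distinct).
General solution: h(n) = A·(4)^n + B·(-4)^n.
From h(0) = 3: A + B = 3.
From h(1) = 8: 4A - 4B = 8.
Solving: A = \frac{5}{2}, B = \frac{1}{2}.
So h(n) = \frac{\left(-4\right)^{n}}{2} + \frac{5 \cdot 4^{n}}{2}.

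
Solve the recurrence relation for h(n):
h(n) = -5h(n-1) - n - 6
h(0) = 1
First-order linear with linear forcing.
Homogeneous solution: h_h(n) = A·(-5)^n.
Try particular h_p(n) = pn + q. Substituting:
  pn + q = -5(p(n-1) + q) - n - 6.
Matching the n-coefficient: p = -5p - 1 ⇒ p = - \frac{1}{6}.
Matching constants: q = 5p - 5q - 6 ⇒ q = - \frac{41}{36}.
General: h(n) = A·(-5)^n - \frac{n}{6} - \frac{41}{36}.
Apply h(0) = 1: A - \frac{41}{36} = 1 ⇒ A = \frac{77}{36}.
So h(n) = \frac{77 \left(-5\right)^{n}}{36} - \frac{n}{6} - \frac{41}{36}.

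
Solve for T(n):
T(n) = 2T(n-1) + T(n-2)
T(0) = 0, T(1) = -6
Characteristic equation: x² - 2x - 1 = 0.
Discriminant Δ = (2)² + 4·(1) = 8.
Roots r₁,₂ = (2 ± √8)/2, so r₁ = 1 + \sqrt{2}, r₂ = 1 - \sqrt{2}.
General solution: T(n) = A·r₁^n + B·r₂^n.
From the initial conditions, A + B = 0 and r₁A + r₂B = -6.
Since r₁ - r₂ = √8: A = (-6 - (0)r₂)/√8 = - \frac{3 \sqrt{2}}{2}, and B = 0 - A = \frac{3 \sqrt{2}}{2}.
So T(n) = \left(- \frac{3 \sqrt{2}}{2}\right)\left(1 + \sqrt{2}\right)^n + \left(\frac{3 \sqrt{2}}{2}\right)\left(1 - \sqrt{2}\right)^n.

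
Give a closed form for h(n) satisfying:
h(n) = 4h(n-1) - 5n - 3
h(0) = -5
First-order linear with linear forcing.
Homogeneous solution: h_h(n) = A·(4)^n.
Try particular h_p(n) = pn + q. Substituting:
  pn + q = 4(p(n-1) + q) - 5n - 3.
Matching the n-coefficient: p = 4p - 5 ⇒ p = \frac{5}{3}.
Matching constants: q = -4p + 4q - 3 ⇒ q = \frac{29}{9}.
General: h(n) = A·(4)^n + \frac{5 n}{3} + \frac{29}{9}.
Apply h(0) = -5: A + \frac{29}{9} = -5 ⇒ A = - \frac{74}{9}.
So h(n) = - \frac{74 \cdot 4^{n}}{9} + \frac{5 n}{3} + \frac{29}{9}.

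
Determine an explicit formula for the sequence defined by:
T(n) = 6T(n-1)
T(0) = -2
This is a homogeneous first-order recurrence with ratio 6.
By induction T(n) = T(0) · (6)^n = - 2 \cdot 6^{n}.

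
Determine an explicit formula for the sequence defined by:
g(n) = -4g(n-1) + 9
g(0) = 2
First-order linear non-homogeneous.
Homogeneous solution: g_h(n) = A·(-4)^n.
Try constant particular solution g_p = K: K = -4K + 9 ⇒ K = \frac{9}{5}.
General: g(n) = A·(-4)^n + \frac{9}{5}.
Apply g(0) = 2: A + \frac{9}{5} = 2 ⇒ A = \frac{1}{5}.
So g(n) = \frac{\left(-4\right)^{n}}{5} + \frac{9}{5}.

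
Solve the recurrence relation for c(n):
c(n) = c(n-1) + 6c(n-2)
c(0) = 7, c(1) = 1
Characteristic equation: x² - x - 6 = 0, which factors as (x - (-2))(x - (3)) = 0.
Roots r₁ = -2, r₂ = 3 (distinct).
General solution: c(n) = A·(-2)^n + B·(3)^n.
From c(0) = 7: A + B = 7.
From c(1) = 1: -2A + 3B = 1.
Solving: A = 4, B = 3.
So c(n) = 4 \left(-2\right)^{n} + 3 \cdot 3^{n}.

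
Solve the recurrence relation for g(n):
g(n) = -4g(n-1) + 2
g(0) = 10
First-order linear non-homogeneous.
Homogeneous solution: g_h(n) = A·(-4)^n.
Try constant particular solution g_p = K: K = -4K + 2 ⇒ K = \frac{2}{5}.
General: g(n) = A·(-4)^n + \frac{2}{5}.
Apply g(0) = 10: A + \frac{2}{5} = 10 ⇒ A = \frac{48}{5}.
So g(n) = \frac{48 \left(-4\right)^{n}}{5} + \frac{2}{5}.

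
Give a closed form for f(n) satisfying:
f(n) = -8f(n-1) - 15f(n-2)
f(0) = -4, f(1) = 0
Characteristic equation: x² + 8x + 15 = 0, which factors as (x - (-5))(x - (-3)) = 0.
Roots r₁ = -5, r₂ = -3 (distinct).
General solution: f(n) = A·(-5)^n + B·(-3)^n.
From f(0) = -4: A + B = -4.
From f(1) = 0: -5A - 3B = 0.
Solving: A = 6, B = -10.
So f(n) = - 10 \left(-3\right)^{n} + 6 \left(-5\right)^{n}.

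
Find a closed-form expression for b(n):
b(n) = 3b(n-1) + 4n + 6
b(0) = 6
First-order linear with linear forcing.
Homogeneous solution: b_h(n) = A·(3)^n.
Try particular b_p(n) = pn + q. Substituting:
  pn + q = 3(p(n-1) + q) + 4n + 6.
Matching the n-coefficient: p = 3p + 4 ⇒ p = -2.
Matching constants: q = -3p + 3q + 6 ⇒ q = -6.
General: b(n) = A·(3)^n - 2 n - 6.
Apply b(0) = 6: A - 6 = 6 ⇒ A = 12.
So b(n) = 12 \cdot 3^{n} - 2 n - 6.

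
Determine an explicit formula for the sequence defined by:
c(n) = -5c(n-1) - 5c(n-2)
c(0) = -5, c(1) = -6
Characteristic equation: x² + 5x + 5 = 0.
Discriminant Δ = (-5)² + 4·(-5) = 5.
Roots r₁,₂ = (-5 ± √5)/2, so r₁ = - \frac{5}{2} + \frac{\sqrt{5}}{2}, r₂ = - \frac{5}{2} - \frac{\sqrt{5}}{2}.
General solution: c(n) = A·r₁^n + B·r₂^n.
From the initial conditions, A + B = -5 and r₁A + r₂B = -6.
Since r₁ - r₂ = √5: A = (-6 - (-5)r₂)/√5 = - \frac{37 \sqrt{5}}{10} - \frac{5}{2}, and B = -5 - A = - \frac{5}{2} + \frac{37 \sqrt{5}}{10}.
So c(n) = \left(- \frac{37 \sqrt{5}}{10} - \frac{5}{2}\right)\left(- \frac{5}{2} + \frac{\sqrt{5}}{2}\right)^n + \left(- \frac{5}{2} + \frac{37 \sqrt{5}}{10}\right)\left(- \frac{5}{2} - \frac{\sqrt{5}}{2}\right)^n.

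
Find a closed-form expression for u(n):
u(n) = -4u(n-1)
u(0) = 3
This is a homogeneous first-order recurrence with ratio -4.
By induction u(n) = u(0) · (-4)^n = 3 \left(-4\right)^{n}.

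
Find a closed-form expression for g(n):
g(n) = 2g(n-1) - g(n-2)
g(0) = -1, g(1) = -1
Characteristic equation: x² - 2x + 1 = 0, which is (x - (1))².
Repeated root r = 1.
General solution: g(n) = (A + Bn)·(1)^n.
From g(0) = -1: A = -1.
From g(1) = -1: (A + B)·(1) = -1 ⇒ B = 0.
So g(n) = \left(-1\right) \cdot (1)^n.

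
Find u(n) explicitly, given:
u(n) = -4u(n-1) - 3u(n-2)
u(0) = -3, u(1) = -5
Characteristic equation: x² + 4x + 3 = 0, which factors as (x - (-3))(x - (-1)) = 0.
Roots r₁ = -3, r₂ = -1 (distinct).
General solution: u(n) = A·(-3)^n + B·(-1)^n.
From u(0) = -3: A + B = -3.
From u(1) = -5: -3A - B = -5.
Solving: A = 4, B = -7.
So u(n) = - 7 \left(-1\right)^{n} + 4 \left(-3\right)^{n}.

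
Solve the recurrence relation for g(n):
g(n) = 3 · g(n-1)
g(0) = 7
Pure geometric recurrence with ratio 3.
By induction g(n) = g(0) · (3)^n = 7 \cdot 3^{n}.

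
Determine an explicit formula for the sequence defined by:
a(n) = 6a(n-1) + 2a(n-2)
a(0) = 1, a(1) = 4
Characteristic equation: x² - 6x - 2 = 0.
Discriminant Δ = (6)² + 4·(2) = 44.
Roots r₁,₂ = (6 ± √44)/2, so r₁ = 3 + \sqrt{11}, r₂ = 3 - \sqrt{11}.
General solution: a(n) = A·r₁^n + B·r₂^n.
From the initial conditions, A + B = 1 and r₁A + r₂B = 4.
Since r₁ - r₂ = √44: A = (4 - (1)r₂)/√44 = \frac{\sqrt{11}}{22} + \frac{1}{2}, and B = 1 - A = \frac{1}{2} - \frac{\sqrt{11}}{22}.
So a(n) = \left(\frac{\sqrt{11}}{22} + \frac{1}{2}\right)\left(3 + \sqrt{11}\right)^n + \left(\frac{1}{2} - \frac{\sqrt{11}}{22}\right)\left(3 - \sqrt{11}\right)^n.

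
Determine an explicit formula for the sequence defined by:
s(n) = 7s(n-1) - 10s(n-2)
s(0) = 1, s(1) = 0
Characteristic equation: x² - 7x + 10 = 0, which factors as (x - (5))(x - (2)) = 0.
Roots r₁ = 5, r₂ = 2 (distinct).
General solution: s(n) = A·(5)^n + B·(2)^n.
From s(0) = 1: A + B = 1.
From s(1) = 0: 5A + 2B = 0.
Solving: A = - \frac{2}{3}, B = \frac{5}{3}.
So s(n) = \frac{5 \cdot 2^{n}}{3} - \frac{2 \cdot 5^{n}}{3}.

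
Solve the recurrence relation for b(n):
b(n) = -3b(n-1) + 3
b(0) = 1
First-order linear non-homogeneous.
Homogeneous solution: b_h(n) = A·(-3)^n.
Try constant particular solution b_p = K: K = -3K + 3 ⇒ K = \frac{3}{4}.
General: b(n) = A·(-3)^n + \frac{3}{4}.
Apply b(0) = 1: A + \frac{3}{4} = 1 ⇒ A = \frac{1}{4}.
So b(n) = \frac{\left(-3\right)^{n}}{4} + \frac{3}{4}.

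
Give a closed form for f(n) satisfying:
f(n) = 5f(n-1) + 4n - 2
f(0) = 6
First-order linear with linear forcing.
Homogeneous solution: f_h(n) = A·(5)^n.
Try particular f_p(n) = pn + q. Substituting:
  pn + q = 5(p(n-1) + q) + 4n - 2.
Matching the n-coefficient: p = 5p + 4 ⇒ p = -1.
Matching constants: q = -5p + 5q - 2 ⇒ q = - \frac{3}{4}.
General: f(n) = A·(5)^n - n - \frac{3}{4}.
Apply f(0) = 6: A - \frac{3}{4} = 6 ⇒ A = \frac{27}{4}.
So f(n) = \frac{27 \cdot 5^{n}}{4} - n - \frac{3}{4}.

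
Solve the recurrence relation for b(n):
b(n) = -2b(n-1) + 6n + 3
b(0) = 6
First-order linear with linear forcing.
Homogeneous solution: b_h(n) = A·(-2)^n.
Try particular b_p(n) = pn + q. Substituting:
  pn + q = -2(p(n-1) + q) + 6n + 3.
Matching the n-coefficient: p = -2p + 6 ⇒ p = 2.
Matching constants: q = 2p - 2q + 3 ⇒ q = \frac{7}{3}.
General: b(n) = A·(-2)^n + 2 n + \frac{7}{3}.
Apply b(0) = 6: A + \frac{7}{3} = 6 ⇒ A = \frac{11}{3}.
So b(n) = \frac{11 \left(-2\right)^{n}}{3} + 2 n + \frac{7}{3}.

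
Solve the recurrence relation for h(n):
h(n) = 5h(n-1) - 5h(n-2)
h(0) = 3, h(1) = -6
Characteristic equation: x² - 5x + 5 = 0.
Discriminant Δ = (5)² + 4·(-5) = 5.
Roots r₁,₂ = (5 ± √5)/2, so r₁ = \frac{\sqrt{5}}{2} + \frac{5}{2}, r₂ = \frac{5}{2} - \frac{\sqrt{5}}{2}.
General solution: h(n) = A·r₁^n + B·r₂^n.
From the initial conditions, A + B = 3 and r₁A + r₂B = -6.
Since r₁ - r₂ = √5: A = (-6 - (3)r₂)/√5 = \frac{3}{2} - \frac{27 \sqrt{5}}{10}, and B = 3 - A = \frac{3}{2} + \frac{27 \sqrt{5}}{10}.
So h(n) = \left(\frac{3}{2} - \frac{27 \sqrt{5}}{10}\right)\left(\frac{\sqrt{5}}{2} + \frac{5}{2}\right)^n + \left(\frac{3}{2} + \frac{27 \sqrt{5}}{10}\right)\left(\frac{5}{2} - \frac{\sqrt{5}}{2}\right)^n.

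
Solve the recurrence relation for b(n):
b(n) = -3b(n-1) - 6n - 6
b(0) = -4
First-order linear with linear forcing.
Homogeneous solution: b_h(n) = A·(-3)^n.
Try particular b_p(n) = pn + q. Substituting:
  pn + q = -3(p(n-1) + q) - 6n - 6.
Matching the n-coefficient: p = -3p - 6 ⇒ p = - \frac{3}{2}.
Matching constants: q = 3p - 3q - 6 ⇒ q = - \frac{21}{8}.
General: b(n) = A·(-3)^n - \frac{3 n}{2} - \frac{21}{8}.
Apply b(0) = -4: A - \frac{21}{8} = -4 ⇒ A = - \frac{11}{8}.
So b(n) = - \frac{11 \left(-3\right)^{n}}{8} - \frac{3 n}{2} - \frac{21}{8}.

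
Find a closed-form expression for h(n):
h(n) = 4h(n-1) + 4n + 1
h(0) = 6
First-order linear with linear forcing.
Homogeneous solution: h_h(n) = A·(4)^n.
Try particular h_p(n) = pn + q. Substituting:
  pn + q = 4(p(n-1) + q) + 4n + 1.
Matching the n-coefficient: p = 4p + 4 ⇒ p = - \frac{4}{3}.
Matching constants: q = -4p + 4q + 1 ⇒ q = - \frac{19}{9}.
General: h(n) = A·(4)^n - \frac{4 n}{3} - \frac{19}{9}.
Apply h(0) = 6: A - \frac{19}{9} = 6 ⇒ A = \frac{73}{9}.
So h(n) = \frac{73 \cdot 4^{n}}{9} - \frac{4 n}{3} - \frac{19}{9}.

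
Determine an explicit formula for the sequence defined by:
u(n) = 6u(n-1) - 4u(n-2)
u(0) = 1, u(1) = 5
Characteristic equation: x² - 6x + 4 = 0.
Discriminant Δ = (6)² + 4·(-4) = 20.
Roots r₁,₂ = (6 ± √20)/2, so r₁ = \sqrt{5} + 3, r₂ = 3 - \sqrt{5}.
General solution: u(n) = A·r₁^n + B·r₂^n.
From the initial conditions, A + B = 1 and r₁A + r₂B = 5.
Since r₁ - r₂ = √20: A = (5 - (1)r₂)/√20 = \frac{\sqrt{5}}{5} + \frac{1}{2}, and B = 1 - A = \frac{1}{2} - \frac{\sqrt{5}}{5}.
So u(n) = \left(\frac{\sqrt{5}}{5} + \frac{1}{2}\right)\left(\sqrt{5} + 3\right)^n + \left(\frac{1}{2} - \frac{\sqrt{5}}{5}\right)\left(3 - \sqrt{5}\right)^n.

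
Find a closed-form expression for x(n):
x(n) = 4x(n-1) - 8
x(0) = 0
First-order linear non-homogeneous.
Homogeneous solution: x_h(n) = A·(4)^n.
Try constant particular solution x_p = K: K = 4K - 8 ⇒ K = \frac{8}{3}.
General: x(n) = A·(4)^n + \frac{8}{3}.
Apply x(0) = 0: A + \frac{8}{3} = 0 ⇒ A = - \frac{8}{3}.
So x(n) = \frac{8}{3} - \frac{8 \cdot 4^{n}}{3}.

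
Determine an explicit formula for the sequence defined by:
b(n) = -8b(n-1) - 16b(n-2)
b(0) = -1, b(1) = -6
Characteristic equation: x² + 8x + 16 = 0, which is (x - (-4))².
Repeated root r = -4.
General solution: b(n) = (A + Bn)·(-4)^n.
From b(0) = -1: A = -1.
From b(1) = -6: (A + B)·(-4) = -6 ⇒ B = \frac{5}{2}.
So b(n) = \left(\frac{5 n}{2} - 1\right) \cdot (-4)^n.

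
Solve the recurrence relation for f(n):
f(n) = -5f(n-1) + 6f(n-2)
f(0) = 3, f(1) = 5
Characteristic equation: x² + 5x - 6 = 0, which factors as (x - (-6))(x - (1)) = 0.
Roots r₁ = -6, r₂ = 1 (distinct).
General solution: f(n) = A·(-6)^n + B·(1)^n.
From f(0) = 3: A + B = 3.
From f(1) = 5: -6A + B = 5.
Solving: A = - \frac{2}{7}, B = \frac{23}{7}.
So f(n) = \frac{23}{7} - \frac{2 \left(-6\right)^{n}}{7}.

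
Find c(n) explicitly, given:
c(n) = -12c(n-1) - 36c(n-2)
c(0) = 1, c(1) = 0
Characteristic equation: x² + 12x + 36 = 0, which is (x - (-6))².
Repeated root r = -6.
General solution: c(n) = (A + Bn)·(-6)^n.
From c(0) = 1: A = 1.
From c(1) = 0: (A + B)·(-6) = 0 ⇒ B = -1.
So c(n) = \left(1 - n\right) \cdot (-6)^n.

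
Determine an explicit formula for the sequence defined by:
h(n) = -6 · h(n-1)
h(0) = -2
Pure geometric recurrence with ratio -6.
By induction h(n) = h(0) · (-6)^n = - 2 \left(-6\right)^{n}.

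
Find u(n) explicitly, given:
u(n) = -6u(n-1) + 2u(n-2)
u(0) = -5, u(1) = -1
Characteristic equation: x² + 6x - 2 = 0.
Discriminant Δ = (-6)² + 4·(2) = 44.
Roots r₁,₂ = (-6 ± √44)/2, so r₁ = -3 + \sqrt{11}, r₂ = - \sqrt{11} - 3.
General solution: u(n) = A·r₁^n + B·r₂^n.
From the initial conditions, A + B = -5 and r₁A + r₂B = -1.
Since r₁ - r₂ = √44: A = (-1 - (-5)r₂)/√44 = - \frac{5}{2} - \frac{8 \sqrt{11}}{11}, and B = -5 - A = - \frac{5}{2} + \frac{8 \sqrt{11}}{11}.
So u(n) = \left(- \frac{5}{2} - \frac{8 \sqrt{11}}{11}\right)\left(-3 + \sqrt{11}\right)^n + \left(- \frac{5}{2} + \frac{8 \sqrt{11}}{11}\right)\left(- \sqrt{11} - 3\right)^n.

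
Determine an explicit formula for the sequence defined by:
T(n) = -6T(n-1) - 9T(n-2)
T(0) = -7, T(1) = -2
Characteristic equation: x² + 6x + 9 = 0, which is (x - (-3))².
Repeated root r = -3.
General solution: T(n) = (A + Bn)·(-3)^n.
From T(0) = -7: A = -7.
From T(1) = -2: (A + B)·(-3) = -2 ⇒ B = \frac{23}{3}.
So T(n) = \left(\frac{23 n}{3} - 7\right) \cdot (-3)^n.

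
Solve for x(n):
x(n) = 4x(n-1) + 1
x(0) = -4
First-order linear non-homogeneous.
Homogeneous solution: x_h(n) = A·(4)^n.
Try constant particular solution x_p = K: K = 4K + 1 ⇒ K = - \frac{1}{3}.
General: x(n) = A·(4)^n - \frac{1}{3}.
Apply x(0) = -4: A - \frac{1}{3} = -4 ⇒ A = - \frac{11}{3}.
So x(n) = - \frac{11 \cdot 4^{n}}{3} - \frac{1}{3}.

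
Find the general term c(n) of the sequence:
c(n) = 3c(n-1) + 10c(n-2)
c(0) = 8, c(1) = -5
Characteristic equation: x² - 3x - 10 = 0, which factors as (x - (5))(x - (-2)) = 0.
Roots r₁ = 5, r₂ = -2 (distinct).
General solution: c(n) = A·(5)^n + B·(-2)^n.
From c(0) = 8: A + B = 8.
From c(1) = -5: 5A - 2B = -5.
Solving: A = \frac{11}{7}, B = \frac{45}{7}.
So c(n) = \frac{45 \left(-2\right)^{n}}{7} + \frac{11 \cdot 5^{n}}{7}.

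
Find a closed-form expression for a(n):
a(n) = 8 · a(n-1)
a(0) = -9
Pure geometric recurrence with ratio 8.
By induction a(n) = a(0) · (8)^n = - 9 \cdot 8^{n}.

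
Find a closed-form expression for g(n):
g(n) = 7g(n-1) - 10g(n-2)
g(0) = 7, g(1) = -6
Characteristic equation: x² - 7x + 10 = 0, which factors as (x - (5))(x - (2)) = 0.
Roots r₁ = 5, r₂ = 2 (distinct).
General solution: g(n) = A·(5)^n + B·(2)^n.
From g(0) = 7: A + B = 7.
From g(1) = -6: 5A + 2B = -6.
Solving: A = - \frac{20}{3}, B = \frac{41}{3}.
So g(n) = \frac{41 \cdot 2^{n}}{3} - \frac{20 \cdot 5^{n}}{3}.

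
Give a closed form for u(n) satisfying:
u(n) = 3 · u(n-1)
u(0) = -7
Pure geometric recurrence with ratio 3.
By induction u(n) = u(0) · (3)^n = - 7 \cdot 3^{n}.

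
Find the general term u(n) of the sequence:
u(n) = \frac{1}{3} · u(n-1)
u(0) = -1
Pure geometric recurrence with ratio \frac{1}{3}.
By induction u(n) = u(0) · (\frac{1}{3})^n = - 3^{- n}.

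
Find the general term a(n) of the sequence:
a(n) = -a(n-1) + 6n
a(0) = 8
First-order linear with linear forcing.
Homogeneous solution: a_h(n) = A·(-1)^n.
Try particular a_p(n) = pn + q. Substituting:
  pn + q = -(p(n-1) + q) + 6n.
Matching the n-coefficient: p = -p + 6 ⇒ p = 3.
Matching constants: q = p - q ⇒ q = \frac{3}{2}.
General: a(n) = A·(-1)^n + 3 n + \frac{3}{2}.
Apply a(0) = 8: A + \frac{3}{2} = 8 ⇒ A = \frac{13}{2}.
So a(n) = \frac{13 \left(-1\right)^{n}}{2} + 3 n + \frac{3}{2}.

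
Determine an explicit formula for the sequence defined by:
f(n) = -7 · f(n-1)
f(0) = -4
Pure geometric recurrence with ratio -7.
By induction f(n) = f(0) · (-7)^n = - 4 \left(-7\right)^{n}.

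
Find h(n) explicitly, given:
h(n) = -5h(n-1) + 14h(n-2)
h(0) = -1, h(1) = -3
Characteristic equation: x² + 5x - 14 = 0, which factors as (x - (-7))(x - (2)) = 0.
Roots r₁ = -7, r₂ = 2 (distinct).
General solution: h(n) = A·(-7)^n + B·(2)^n.
From h(0) = -1: A + B = -1.
From h(1) = -3: -7A + 2B = -3.
Solving: A = \frac{1}{9}, B = - \frac{10}{9}.
So h(n) = \frac{\left(-7\right)^{n}}{9} - \frac{10 \cdot 2^{n}}{9}.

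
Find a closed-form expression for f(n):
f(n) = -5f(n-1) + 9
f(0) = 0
First-order linear non-homogeneous.
Homogeneous solution: f_h(n) = A·(-5)^n.
Try constant particular solution f_p = K: K = -5K + 9 ⇒ K = \frac{3}{2}.
General: f(n) = A·(-5)^n + \frac{3}{2}.
Apply f(0) = 0: A + \frac{3}{2} = 0 ⇒ A = - \frac{3}{2}.
So f(n) = \frac{3}{2} - \frac{3 \left(-5\right)^{n}}{2}.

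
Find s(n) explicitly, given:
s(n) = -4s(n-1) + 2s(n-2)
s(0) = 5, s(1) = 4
Characteristic equation: x² + 4x - 2 = 0.
Discriminant Δ = (-4)² + 4·(2) = 24.
Roots r₁,₂ = (-4 ± √24)/2, so r₁ = -2 + \sqrt{6}, r₂ = - \sqrt{6} - 2.
General solution: s(n) = A·r₁^n + B·r₂^n.
From the initial conditions, A + B = 5 and r₁A + r₂B = 4.
Since r₁ - r₂ = √24: A = (4 - (5)r₂)/√24 = \frac{5}{2} + \frac{7 \sqrt{6}}{6}, and B = 5 - A = \frac{5}{2} - \frac{7 \sqrt{6}}{6}.
So s(n) = \left(\frac{5}{2} + \frac{7 \sqrt{6}}{6}\right)\left(-2 + \sqrt{6}\right)^n + \left(\frac{5}{2} - \frac{7 \sqrt{6}}{6}\right)\left(- \sqrt{6} - 2\right)^n.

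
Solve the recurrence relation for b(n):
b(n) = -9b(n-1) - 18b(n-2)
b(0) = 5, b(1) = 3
Characteristic equation: x² + 9x + 18 = 0, which factors as (x - (-6))(x - (-3)) = 0.
Roots r₁ = -6, r₂ = -3 (distinct).
General solution: b(n) = A·(-6)^n + B·(-3)^n.
From b(0) = 5: A + B = 5.
From b(1) = 3: -6A - 3B = 3.
Solving: A = -6, B = 11.
So b(n) = 11 \left(-3\right)^{n} - 6 \left(-6\right)^{n}.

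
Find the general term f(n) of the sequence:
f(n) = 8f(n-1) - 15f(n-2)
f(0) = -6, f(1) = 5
Characteristic equation: x² - 8x + 15 = 0, which factors as (x - (5))(x - (3)) = 0.
Roots r₁ = 5, r₂ = 3 (distinct).
General solution: f(n) = A·(5)^n + B·(3)^n.
From f(0) = -6: A + B = -6.
From f(1) = 5: 5A + 3B = 5.
Solving: A = \frac{23}{2}, B = - \frac{35}{2}.
So f(n) = - \frac{35 \cdot 3^{n}}{2} + \frac{23 \cdot 5^{n}}{2}.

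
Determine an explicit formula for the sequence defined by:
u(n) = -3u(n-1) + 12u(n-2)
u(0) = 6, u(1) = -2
Characteristic equation: x² + 3x - 12 = 0.
Discriminant Δ = (-3)² + 4·(12) = 57.
Roots r₁,₂ = (-3 ± √57)/2, so r₁ = - \frac{3}{2} + \frac{\sqrt{57}}{2}, r₂ = - \frac{\sqrt{57}}{2} - \frac{3}{2}.
General solution: u(n) = A·r₁^n + B·r₂^n.
From the initial conditions, A + B = 6 and r₁A + r₂B = -2.
Since r₁ - r₂ = √57: A = (-2 - (6)r₂)/√57 = \frac{7 \sqrt{57}}{57} + 3, and B = 6 - A = 3 - \frac{7 \sqrt{57}}{57}.
So u(n) = \left(\frac{7 \sqrt{57}}{57} + 3\right)\left(- \frac{3}{2} + \frac{\sqrt{57}}{2}\right)^n + \left(3 - \frac{7 \sqrt{57}}{57}\right)\left(- \frac{\sqrt{57}}{2} - \frac{3}{2}\right)^n.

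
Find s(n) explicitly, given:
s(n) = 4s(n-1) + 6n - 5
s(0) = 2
First-order linear with linear forcing.
Homogeneous solution: s_h(n) = A·(4)^n.
Try particular s_p(n) = pn + q. Substituting:
  pn + q = 4(p(n-1) + q) + 6n - 5.
Matching the n-coefficient: p = 4p + 6 ⇒ p = -2.
Matching constants: q = -4p + 4q - 5 ⇒ q = -1.
General: s(n) = A·(4)^n - 2 n - 1.
Apply s(0) = 2: A - 1 = 2 ⇒ A = 3.
So s(n) = 3 \cdot 4^{n} - 2 n - 1.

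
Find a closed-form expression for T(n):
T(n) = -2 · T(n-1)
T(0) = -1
Pure geometric recurrence with ratio -2.
By induction T(n) = T(0) · (-2)^n = - \left(-2\right)^{n}.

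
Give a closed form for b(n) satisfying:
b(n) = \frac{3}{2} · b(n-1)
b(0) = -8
Pure geometric recurrence with ratio \frac{3}{2}.
By induction b(n) = b(0) · (\frac{3}{2})^n = - 8 \left(\frac{3}{2}\right)^{n}.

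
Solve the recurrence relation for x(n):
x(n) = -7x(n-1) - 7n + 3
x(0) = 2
First-order linear with linear forcing.
Homogeneous solution: x_h(n) = A·(-7)^n.
Try particular x_p(n) = pn + q. Substituting:
  pn + q = -7(p(n-1) + q) - 7n + 3.
Matching the n-coefficient: p = -7p - 7 ⇒ p = - \frac{7}{8}.
Matching constants: q = 7p - 7q + 3 ⇒ q = - \frac{25}{64}.
General: x(n) = A·(-7)^n - \frac{7 n}{8} - \frac{25}{64}.
Apply x(0) = 2: A - \frac{25}{64} = 2 ⇒ A = \frac{153}{64}.
So x(n) = \frac{153 \left(-7\right)^{n}}{64} - \frac{7 n}{8} - \frac{25}{64}.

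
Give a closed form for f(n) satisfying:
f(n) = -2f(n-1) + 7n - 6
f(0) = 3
First-order linear with linear forcing.
Homogeneous solution: f_h(n) = A·(-2)^n.
Try particular f_p(n) = pn + q. Substituting:
  pn + q = -2(p(n-1) + q) + 7n - 6.
Matching the n-coefficient: p = -2p + 7 ⇒ p = \frac{7}{3}.
Matching constants: q = 2p - 2q - 6 ⇒ q = - \frac{4}{9}.
General: f(n) = A·(-2)^n + \frac{7 n}{3} - \frac{4}{9}.
Apply f(0) = 3: A - \frac{4}{9} = 3 ⇒ A = \frac{31}{9}.
So f(n) = \frac{31 \left(-2\right)^{n}}{9} + \frac{7 n}{3} - \frac{4}{9}.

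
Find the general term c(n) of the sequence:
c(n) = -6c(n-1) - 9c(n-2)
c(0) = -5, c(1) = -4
Characteristic equation: x² + 6x + 9 = 0, which is (x - (-3))².
Repeated root r = -3.
General solution: c(n) = (A + Bn)·(-3)^n.
From c(0) = -5: A = -5.
From c(1) = -4: (A + B)·(-3) = -4 ⇒ B = \frac{19}{3}.
So c(n) = \left(\frac{19 n}{3} - 5\right) \cdot (-3)^n.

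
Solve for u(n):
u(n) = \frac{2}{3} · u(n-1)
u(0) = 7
Pure geometric recurrence with ratio \frac{2}{3}.
By induction u(n) = u(0) · (\frac{2}{3})^n = 7 \left(\frac{2}{3}\right)^{n}.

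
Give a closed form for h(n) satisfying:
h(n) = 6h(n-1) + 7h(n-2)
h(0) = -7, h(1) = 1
Characteristic equation: x² - 6x - 7 = 0, which factors as (x - (-1))(x - (7)) = 0.
Roots r₁ = -1, r₂ = 7 (distinct).
General solution: h(n) = A·(-1)^n + B·(7)^n.
From h(0) = -7: A + B = -7.
From h(1) = 1: -A + 7B = 1.
Solving: A = - \frac{25}{4}, B = - \frac{3}{4}.
So h(n) = - \frac{25 \left(-1\right)^{n}}{4} - \frac{3 \cdot 7^{n}}{4}.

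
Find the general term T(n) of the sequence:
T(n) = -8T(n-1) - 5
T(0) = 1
First-order linear non-homogeneous.
Homogeneous solution: T_h(n) = A·(-8)^n.
Try constant particular solution T_p = K: K = -8K - 5 ⇒ K = - \frac{5}{9}.
General: T(n) = A·(-8)^n - \frac{5}{9}.
Apply T(0) = 1: A - \frac{5}{9} = 1 ⇒ A = \frac{14}{9}.
So T(n) = \frac{14 \left(-8\right)^{n}}{9} - \frac{5}{9}.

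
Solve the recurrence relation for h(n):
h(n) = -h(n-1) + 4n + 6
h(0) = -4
First-order linear with linear forcing.
Homogeneous solution: h_h(n) = A·(-1)^n.
Try particular h_p(n) = pn + q. Substituting:
  pn + q = -(p(n-1) + q) + 4n + 6.
Matching the n-coefficient: p = -p + 4 ⇒ p = 2.
Matching constants: q = p - q + 6 ⇒ q = 4.
General: h(n) = A·(-1)^n + 2 n + 4.
Apply h(0) = -4: A + 4 = -4 ⇒ A = -8.
So h(n) = - 8 \left(-1\right)^{n} + 2 n + 4.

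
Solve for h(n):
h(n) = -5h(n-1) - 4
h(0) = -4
First-order linear non-homogeneous.
Homogeneous solution: h_h(n) = A·(-5)^n.
Try constant particular solution h_p = K: K = -5K - 4 ⇒ K = - \frac{2}{3}.
General: h(n) = A·(-5)^n - \frac{2}{3}.
Apply h(0) = -4: A - \frac{2}{3} = -4 ⇒ A = - \frac{10}{3}.
So h(n) = - \frac{10 \left(-5\right)^{n}}{3} - \frac{2}{3}.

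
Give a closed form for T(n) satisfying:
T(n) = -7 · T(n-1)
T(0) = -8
Pure geometric recurrence with ratio -7.
By induction T(n) = T(0) · (-7)^n = - 8 \left(-7\right)^{n}.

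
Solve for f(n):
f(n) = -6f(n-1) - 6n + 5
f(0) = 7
First-order linear with linear forcing.
Homogeneous solution: f_h(n) = A·(-6)^n.
Try particular f_p(n) = pn + q. Substituting:
  pn + q = -6(p(n-1) + q) - 6n + 5.
Matching the n-coefficient: p = -6p - 6 ⇒ p = - \frac{6}{7}.
Matching constants: q = 6p - 6q + 5 ⇒ q = - \frac{1}{49}.
General: f(n) = A·(-6)^n - \frac{6 n}{7} - \frac{1}{49}.
Apply f(0) = 7: A - \frac{1}{49} = 7 ⇒ A = \frac{344}{49}.
So f(n) = \frac{344 \left(-6\right)^{n}}{49} - \frac{6 n}{7} - \frac{1}{49}.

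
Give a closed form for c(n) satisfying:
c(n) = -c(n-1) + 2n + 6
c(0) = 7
First-order linear with linear forcing.
Homogeneous solution: c_h(n) = A·(-1)^n.
Try particular c_p(n) = pn + q. Substituting:
  pn + q = -(p(n-1) + q) + 2n + 6.
Matching the n-coefficient: p = -p + 2 ⇒ p = 1.
Matching constants: q = p - q + 6 ⇒ q = \frac{7}{2}.
General: c(n) = A·(-1)^n + n + \frac{7}{2}.
Apply c(0) = 7: A + \frac{7}{2} = 7 ⇒ A = \frac{7}{2}.
So c(n) = \frac{7 \left(-1\right)^{n}}{2} + n + \frac{7}{2}.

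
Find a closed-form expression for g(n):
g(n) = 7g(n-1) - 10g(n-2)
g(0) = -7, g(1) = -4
Characteristic equation: x² - 7x + 10 = 0, which factors as (x - (2))(x - (5)) = 0.
Roots r₁ = 2, r₂ = 5 (distinct).
General solution: g(n) = A·(2)^n + B·(5)^n.
From g(0) = -7: A + B = -7.
From g(1) = -4: 2A + 5B = -4.
Solving: A = - \frac{31}{3}, B = \frac{10}{3}.
So g(n) = - \frac{31 \cdot 2^{n}}{3} + \frac{10 \cdot 5^{n}}{3}.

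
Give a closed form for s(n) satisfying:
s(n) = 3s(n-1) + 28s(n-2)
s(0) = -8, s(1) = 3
Characteristic equation: x² - 3x - 28 = 0, which factors as (x - (-4))(x - (7)) = 0.
Roots r₁ = -4, r₂ = 7 (distinct).
General solution: s(n) = A·(-4)^n + B·(7)^n.
From s(0) = -8: A + B = -8.
From s(1) = 3: -4A + 7B = 3.
Solving: A = - \frac{59}{11}, B = - \frac{29}{11}.
So s(n) = - \frac{59 \left(-4\right)^{n}}{11} - \frac{29 \cdot 7^{n}}{11}.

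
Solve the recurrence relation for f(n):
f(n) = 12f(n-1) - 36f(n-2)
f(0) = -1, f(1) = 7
Characteristic equation: x² - 12x + 36 = 0, which is (x - (6))².
Repeated root r = 6.
General solution: f(n) = (A + Bn)·(6)^n.
From f(0) = -1: A = -1.
From f(1) = 7: (A + B)·(6) = 7 ⇒ B = \frac{13}{6}.
So f(n) = \left(\frac{13 n}{6} - 1\right) \cdot (6)^n.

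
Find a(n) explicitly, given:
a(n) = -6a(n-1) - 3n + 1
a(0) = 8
First-order linear with linear forcing.
Homogeneous solution: a_h(n) = A·(-6)^n.
Try particular a_p(n) = pn + q. Substituting:
  pn + q = -6(p(n-1) + q) - 3n + 1.
Matching the n-coefficient: p = -6p - 3 ⇒ p = - \frac{3}{7}.
Matching constants: q = 6p - 6q + 1 ⇒ q = - \frac{11}{49}.
General: a(n) = A·(-6)^n - \frac{3 n}{7} - \frac{11}{49}.
Apply a(0) = 8: A - \frac{11}{49} = 8 ⇒ A = \frac{403}{49}.
So a(n) = \frac{403 \left(-6\right)^{n}}{49} - \frac{3 n}{7} - \frac{11}{49}.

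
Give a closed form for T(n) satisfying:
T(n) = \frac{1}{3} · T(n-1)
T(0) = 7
Pure geometric recurrence with ratio \frac{1}{3}.
By induction T(n) = T(0) · (\frac{1}{3})^n = 7 \cdot 3^{- n}.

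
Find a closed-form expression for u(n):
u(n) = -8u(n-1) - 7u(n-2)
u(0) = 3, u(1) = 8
Characteristic equation: x² + 8x + 7 = 0, which factors as (x - (-1))(x - (-7)) = 0.
Roots r₁ = -1, r₂ = -7 (distinct).
General solution: u(n) = A·(-1)^n + B·(-7)^n.
From u(0) = 3: A + B = 3.
From u(1) = 8: -A - 7B = 8.
Solving: A = \frac{29}{6}, B = - \frac{11}{6}.
So u(n) = \frac{29 \left(-1\right)^{n}}{6} - \frac{11 \left(-7\right)^{n}}{6}.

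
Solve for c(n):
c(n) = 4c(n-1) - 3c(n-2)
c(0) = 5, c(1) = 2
Characteristic equation: x² - 4x + 3 = 0, which factors as (x - (1))(x - (3)) = 0.
Roots r₁ = 1, r₂ = 3 (distinct).
General solution: c(n) = A·(1)^n + B·(3)^n.
From c(0) = 5: A + B = 5.
From c(1) = 2: A + 3B = 2.
Solving: A = \frac{13}{2}, B = - \frac{3}{2}.
So c(n) = \frac{13}{2} - \frac{3 \cdot 3^{n}}{2}.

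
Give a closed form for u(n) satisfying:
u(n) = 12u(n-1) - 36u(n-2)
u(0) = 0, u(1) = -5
Characteristic equation: x² - 12x + 36 = 0, which is (x - (6))².
Repeated root r = 6.
General solution: u(n) = (A + Bn)·(6)^n.
From u(0) = 0: A = 0.
From u(1) = -5: (A + B)·(6) = -5 ⇒ B = - \frac{5}{6}.
So u(n) = \left(- \frac{5 n}{6}\right) \cdot (6)^n.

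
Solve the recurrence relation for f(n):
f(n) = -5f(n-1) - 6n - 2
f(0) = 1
First-order linear with linear forcing.
Homogeneous solution: f_h(n) = A·(-5)^n.
Try particular f_p(n) = pn + q. Substituting:
  pn + q = -5(p(n-1) + q) - 6n - 2.
Matching the n-coefficient: p = -5p - 6 ⇒ p = -1.
Matching constants: q = 5p - 5q - 2 ⇒ q = - \frac{7}{6}.
General: f(n) = A·(-5)^n - n - \frac{7}{6}.
Apply f(0) = 1: A - \frac{7}{6} = 1 ⇒ A = \frac{13}{6}.
So f(n) = \frac{13 \left(-5\right)^{n}}{6} - n - \frac{7}{6}.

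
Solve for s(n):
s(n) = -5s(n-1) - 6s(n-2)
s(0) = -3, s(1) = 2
Characteristic equation: x² + 5x + 6 = 0, which factors as (x - (-2))(x - (-3)) = 0.
Roots r₁ = -2, r₂ = -3 (distinct).
General solution: s(n) = A·(-2)^n + B·(-3)^n.
From s(0) = -3: A + B = -3.
From s(1) = 2: -2A - 3B = 2.
Solving: A = -7, B = 4.
So s(n) = - 7 \left(-2\right)^{n} + 4 \left(-3\right)^{n}.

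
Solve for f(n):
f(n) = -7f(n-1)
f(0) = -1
This is a homogeneous first-order recurrence with ratio -7.
By induction f(n) = f(0) · (-7)^n = - \left(-7\right)^{n}.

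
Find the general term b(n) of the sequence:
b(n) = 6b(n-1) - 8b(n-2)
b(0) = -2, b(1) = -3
Characteristic equation: x² - 6x + 8 = 0, which factors as (x - (4))(x - (2)) = 0.
Roots r₁ = 4, r₂ = 2 (distinct).
General solution: b(n) = A·(4)^n + B·(2)^n.
From b(0) = -2: A + B = -2.
From b(1) = -3: 4A + 2B = -3.
Solving: A = \frac{1}{2}, B = - \frac{5}{2}.
So b(n) = - \frac{5 \cdot 2^{n}}{2} + \frac{4^{n}}{2}.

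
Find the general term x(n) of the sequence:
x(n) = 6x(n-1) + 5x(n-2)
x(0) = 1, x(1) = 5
Characteristic equation: x² - 6x - 5 = 0.
Discriminant Δ = (6)² + 4·(5) = 56.
Roots r₁,₂ = (6 ± √56)/2, so r₁ = 3 + \sqrt{14}, r₂ = 3 - \sqrt{14}.
General solution: x(n) = A·r₁^n + B·r₂^n.
From the initial conditions, A + B = 1 and r₁A + r₂B = 5.
Since r₁ - r₂ = √56: A = (5 - (1)r₂)/√56 = \frac{\sqrt{14}}{14} + \frac{1}{2}, and B = 1 - A = \frac{1}{2} - \frac{\sqrt{14}}{14}.
So x(n) = \left(\frac{\sqrt{14}}{14} + \frac{1}{2}\right)\left(3 + \sqrt{14}\right)^n + \left(\frac{1}{2} - \frac{\sqrt{14}}{14}\right)\left(3 - \sqrt{14}\right)^n.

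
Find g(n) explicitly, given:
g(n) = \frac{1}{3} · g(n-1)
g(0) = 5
Pure geometric recurrence with ratio \frac{1}{3}.
By induction g(n) = g(0) · (\frac{1}{3})^n = 5 \cdot 3^{- n}.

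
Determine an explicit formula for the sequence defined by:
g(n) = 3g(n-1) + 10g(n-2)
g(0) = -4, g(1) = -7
Characteristic equation: x² - 3x - 10 = 0, which factors as (x - (5))(x - (-2)) = 0.
Roots r₁ = 5, r₂ = -2 (distinct).
General solution: g(n) = A·(5)^n + B·(-2)^n.
From g(0) = -4: A + B = -4.
From g(1) = -7: 5A - 2B = -7.
Solving: A = - \frac{15}{7}, B = - \frac{13}{7}.
So g(n) = - \frac{13 \left(-2\right)^{n}}{7} - \frac{15 \cdot 5^{n}}{7}.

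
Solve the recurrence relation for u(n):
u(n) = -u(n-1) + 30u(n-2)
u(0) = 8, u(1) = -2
Characteristic equation: x² + x - 30 = 0, which factors as (x - (-6))(x - (5)) = 0.
Roots r₁ = -6, r₂ = 5 (distinct).
General solution: u(n) = A·(-6)^n + B·(5)^n.
From u(0) = 8: A + B = 8.
From u(1) = -2: -6A + 5B = -2.
Solving: A = \frac{42}{11}, B = \frac{46}{11}.
So u(n) = \frac{42 \left(-6\right)^{n}}{11} + \frac{46 \cdot 5^{n}}{11}.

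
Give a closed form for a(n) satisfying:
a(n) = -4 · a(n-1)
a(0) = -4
Pure geometric recurrence with ratio -4.
By induction a(n) = a(0) · (-4)^n = - 4 \left(-4\right)^{n}.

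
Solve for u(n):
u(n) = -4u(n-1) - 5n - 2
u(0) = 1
First-order linear with linear forcing.
Homogeneous solution: u_h(n) = A·(-4)^n.
Try particular u_p(n) = pn + q. Substituting:
  pn + q = -4(p(n-1) + q) - 5n - 2.
Matching the n-coefficient: p = -4p - 5 ⇒ p = -1.
Matching constants: q = 4p - 4q - 2 ⇒ q = - \frac{6}{5}.
General: u(n) = A·(-4)^n - n - \frac{6}{5}.
Apply u(0) = 1: A - \frac{6}{5} = 1 ⇒ A = \frac{11}{5}.
So u(n) = \frac{11 \left(-4\right)^{n}}{5} - n - \frac{6}{5}.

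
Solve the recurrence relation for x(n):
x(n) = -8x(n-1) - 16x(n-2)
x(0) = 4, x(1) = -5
Characteristic equation: x² + 8x + 16 = 0, which is (x - (-4))².
Repeated root r = -4.
General solution: x(n) = (A + Bn)·(-4)^n.
From x(0) = 4: A = 4.
From x(1) = -5: (A + B)·(-4) = -5 ⇒ B = - \frac{11}{4}.
So x(n) = \left(4 - \frac{11 n}{4}\right) \cdot (-4)^n.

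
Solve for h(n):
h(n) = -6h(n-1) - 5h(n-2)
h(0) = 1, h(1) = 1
Characteristic equation: x² + 6x + 5 = 0, which factors as (x - (-1))(x - (-5)) = 0.
Roots r₁ = -1, r₂ = -5 (distinct).
General solution: h(n) = A·(-1)^n + B·(-5)^n.
From h(0) = 1: A + B = 1.
From h(1) = 1: -A - 5B = 1.
Solving: A = \frac{3}{2}, B = - \frac{1}{2}.
So h(n) = \frac{3 \left(-1\right)^{n}}{2} - \frac{\left(-5\right)^{n}}{2}.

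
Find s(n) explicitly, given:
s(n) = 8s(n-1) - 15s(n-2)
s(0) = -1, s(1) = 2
Characteristic equation: x² - 8x + 15 = 0, which factors as (x - (3))(x - (5)) = 0.
Roots r₁ = 3, r₂ = 5 (distinct).
General solution: s(n) = A·(3)^n + B·(5)^n.
From s(0) = -1: A + B = -1.
From s(1) = 2: 3A + 5B = 2.
Solving: A = - \frac{7}{2}, B = \frac{5}{2}.
So s(n) = - \frac{7 \cdot 3^{n}}{2} + \frac{5 \cdot 5^{n}}{2}.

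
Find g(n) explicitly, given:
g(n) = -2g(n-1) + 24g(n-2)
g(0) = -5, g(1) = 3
Characteristic equation: x² + 2x - 24 = 0, which factors as (x - (-6))(x - (4)) = 0.
Roots r₁ = -6, r₂ = 4 (distinct).
General solution: g(n) = A·(-6)^n + B·(4)^n.
From g(0) = -5: A + B = -5.
From g(1) = 3: -6A + 4B = 3.
Solving: A = - \frac{23}{10}, B = - \frac{27}{10}.
So g(n) = - \frac{23 \left(-6\right)^{n}}{10} - \frac{27 \cdot 4^{n}}{10}.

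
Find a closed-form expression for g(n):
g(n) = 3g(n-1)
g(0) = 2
This is a homogeneous first-order recurrence with ratio 3.
By induction g(n) = g(0) · (3)^n = 2 \cdot 3^{n}.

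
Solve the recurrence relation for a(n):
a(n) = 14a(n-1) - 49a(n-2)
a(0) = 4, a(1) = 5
Characteristic equation: x² - 14x + 49 = 0, which is (x - (7))².
Repeated root r = 7.
General solution: a(n) = (A + Bn)·(7)^n.
From a(0) = 4: A = 4.
From a(1) = 5: (A + B)·(7) = 5 ⇒ B = - \frac{23}{7}.
So a(n) = \left(4 - \frac{23 n}{7}\right) \cdot (7)^n.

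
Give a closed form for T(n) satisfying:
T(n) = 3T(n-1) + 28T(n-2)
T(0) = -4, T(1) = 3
Characteristic equation: x² - 3x - 28 = 0, which factors as (x - (7))(x - (-4)) = 0.
Roots r₁ = 7, r₂ = -4 (distinct).
General solution: T(n) = A·(7)^n + B·(-4)^n.
From T(0) = -4: A + B = -4.
From T(1) = 3: 7A - 4B = 3.
Solving: A = - \frac{13}{11}, B = - \frac{31}{11}.
So T(n) = - \frac{31 \left(-4\right)^{n}}{11} - \frac{13 \cdot 7^{n}}{11}.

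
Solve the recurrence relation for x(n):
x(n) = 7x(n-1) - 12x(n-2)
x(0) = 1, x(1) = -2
Characteristic equation: x² - 7x + 12 = 0, which factors as (x - (4))(x - (3)) = 0.
Roots r₁ = 4, r₂ = 3 (distinct).
General solution: x(n) = A·(4)^n + B·(3)^n.
From x(0) = 1: A + B = 1.
From x(1) = -2: 4A + 3B = -2.
Solving: A = -5, B = 6.
So x(n) = 6 \cdot 3^{n} - 5 \cdot 4^{n}.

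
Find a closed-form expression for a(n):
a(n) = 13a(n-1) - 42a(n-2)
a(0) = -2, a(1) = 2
Characteristic equation: x² - 13x + 42 = 0, which factors as (x - (7))(x - (6)) = 0.
Roots r₁ = 7, r₂ = 6 (distinct).
General solution: a(n) = A·(7)^n + B·(6)^n.
From a(0) = -2: A + B = -2.
From a(1) = 2: 7A + 6B = 2.
Solving: A = 14, B = -16.
So a(n) = - 16 \cdot 6^{n} + 14 \cdot 7^{n}.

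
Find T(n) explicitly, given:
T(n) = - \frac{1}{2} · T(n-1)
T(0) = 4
Pure geometric recurrence with ratio - \frac{1}{2}.
By induction T(n) = T(0) · (- \frac{1}{2})^n = 4 \left(- \frac{1}{2}\right)^{n}.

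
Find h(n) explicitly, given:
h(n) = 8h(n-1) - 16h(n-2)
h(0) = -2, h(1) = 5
Characteristic equation: x² - 8x + 16 = 0, which is (x - (4))².
Repeated root r = 4.
General solution: h(n) = (A + Bn)·(4)^n.
From h(0) = -2: A = -2.
From h(1) = 5: (A + B)·(4) = 5 ⇒ B = \frac{13}{4}.
So h(n) = \left(\frac{13 n}{4} - 2\right) \cdot (4)^n.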